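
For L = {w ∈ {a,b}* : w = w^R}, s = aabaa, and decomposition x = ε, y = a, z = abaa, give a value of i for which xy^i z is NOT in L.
i = 2

xy²z = ε · aa · abaa = aaabaa; aaabaa reversed is aabaaa ≠ aaabaa, so it is not a palindrome and is not in L.
(Other choices also work, e.g. i = 0, 3; only i = 1 is guaranteed to stay in L since xy¹z = s.)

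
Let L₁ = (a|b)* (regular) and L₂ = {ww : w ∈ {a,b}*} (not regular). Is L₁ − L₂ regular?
No — L₁ − L₂ is not regular.

L₁ − L₂ is the complement of {ww} within {a,b}*. If it were regular, its complement {ww} would be regular as well (regular languages are closed under complement) — contradiction. So L₁ − L₂ is not regular.

Note that the bare facts "L₁ regular, L₂ non-regular" do not settle the question by themselves: the closure of regular languages under ∪, ∩, complement and difference applies only when BOTH operands are regular. With a non-regular operand the result can come out regular or non-regular depending on the specific languages, so one has to work out L₁ − L₂ for this particular pair, as above.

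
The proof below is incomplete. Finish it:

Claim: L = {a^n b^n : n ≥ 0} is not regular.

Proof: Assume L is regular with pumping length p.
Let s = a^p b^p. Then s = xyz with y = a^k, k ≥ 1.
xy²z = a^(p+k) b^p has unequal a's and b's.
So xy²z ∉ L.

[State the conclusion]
This contradicts the pumping lemma for regular languages,
which guarantees xy^i z ∈ L for all i ≥ 0.

Since our assumption that L is regular leads to a contradiction,
we conclude that L = {a^n b^n : n ≥ 0} is NOT regular. ∎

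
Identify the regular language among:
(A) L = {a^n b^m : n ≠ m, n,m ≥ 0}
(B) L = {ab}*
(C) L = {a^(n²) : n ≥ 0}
(B) {ab}*

(B) L = {ab}* is regular.

This can be recognized by a finite automaton (DFA/NFA).
Regular expressions like {ab}* define regular languages.

The other choices are not regular:
- {a^(n²) : n ≥ 0}: After pumping, length is no longer a perfect square
- {a^n b^m : n ≠ m, n,m ≥ 0}: After pumping a's, we can make n = m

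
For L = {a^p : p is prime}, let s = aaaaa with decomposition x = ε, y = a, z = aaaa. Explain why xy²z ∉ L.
xy²z = aaaaaa ∉ L

Pumping with i = 2 replaces y = a by y² = aa:
- Original: s = xyz = aaaaa; aaaaa has length 5, which is prime, so it is in L
- Pumped: xy²z = ε · aa · aaaa = aaaaaa
- aaaaaa has length 6 = 2 × 3, which is not prime, so it is not in L

The pumping lemma would require xy²z ∈ L, so this decomposition yields a contradiction.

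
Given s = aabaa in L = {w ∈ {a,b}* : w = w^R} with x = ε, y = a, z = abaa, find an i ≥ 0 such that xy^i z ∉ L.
i = 0

xy⁰z = ε · ε · abaa = abaa; abaa reversed is aaba ≠ abaa, so it is not a palindrome and is not in L.
(Other choices also work, e.g. i = 2, 3; only i = 1 is guaranteed to stay in L since xy¹z = s.)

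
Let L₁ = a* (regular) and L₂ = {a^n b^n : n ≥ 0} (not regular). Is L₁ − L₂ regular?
Yes — L₁ − L₂ is regular.

The only string of a* that lies in {a^n b^n} is ε, so L₁ − L₂ = a* − {ε} = a⁺ = aa*, which is regular.

Note that the bare facts "L₁ regular, L₂ non-regular" do not settle the question by themselves: the closure of regular languages under ∪, ∩, complement and difference applies only when BOTH operands are regular. With a non-regular operand the result can come out regular or non-regular depending on the specific languages, so one has to work out L₁ − L₂ for this particular pair, as above.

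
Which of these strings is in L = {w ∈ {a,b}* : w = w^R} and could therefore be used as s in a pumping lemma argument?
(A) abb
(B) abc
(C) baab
(C) baab

The pumping lemma is applied to a string s that lies in L, so first check membership of each option:
- (A) abb reversed is bba ≠ abb, so it is not a palindrome and is not in L ✗
- (B) abc reversed is cba ≠ abc, so it is not a palindrome and is not in L ✗
- (C) baab reversed is baab, the same string, so it is a palindrome and is in L ✓

Only (C) baab is in L, so it is the only candidate that could play the role of s.
(In a complete proof one picks s in terms of the pumping length p so that |s| ≥ p is guaranteed; a fixed string like baab illustrates the shape of such an s.)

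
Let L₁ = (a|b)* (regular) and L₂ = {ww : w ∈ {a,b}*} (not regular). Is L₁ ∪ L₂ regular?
Yes — L₁ ∪ L₂ is regular.

{ww} ⊆ (a|b)*, so L₁ ∪ L₂ = (a|b)*, which is regular.

Note that the bare facts "L₁ regular, L₂ non-regular" do not settle the question by themselves: the closure of regular languages under ∪, ∩, complement and difference applies only when BOTH operands are regular. With a non-regular operand the result can come out regular or non-regular depending on the specific languages, so one has to work out L₁ ∪ L₂ for this particular pair, as above.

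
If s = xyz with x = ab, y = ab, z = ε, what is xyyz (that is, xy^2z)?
ababab

Given x = 'ab', y = 'ab', z = '' and i = 2:

xy^2z = x + y·y·...·y (2 times) + z
       = 'ab' + 'ab'^2 + ''
       = 'ab' + 'abab' + ''
       = 'ababab'

The pumped string is 'ababab' with length 6.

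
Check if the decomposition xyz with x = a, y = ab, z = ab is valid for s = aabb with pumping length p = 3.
Violated: xyz = s

The decomposition x = a, y = ab, z = ab for s = aabb with p = 3
violates the constraint: xyz = s

xyz = 'a' + 'ab' + 'ab' = 'aabab' ≠ 'aabb' = s. The decomposition doesn't reconstruct s.

Pumping lemma constraints:
1. xyz = s (decomposition is valid)
2. |xy| ≤ p
3. |y| > 0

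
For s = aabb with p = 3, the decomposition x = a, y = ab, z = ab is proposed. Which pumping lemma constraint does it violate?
Violated: xyz = s

The decomposition x = a, y = ab, z = ab for s = aabb with p = 3
violates the constraint: xyz = s

xyz = 'a' + 'ab' + 'ab' = 'aabab' ≠ 'aabb' = s. The decomposition doesn't reconstruct s.

Pumping lemma constraints:
1. xyz = s (decomposition is valid)
2. |xy| ≤ p
3. |y| > 0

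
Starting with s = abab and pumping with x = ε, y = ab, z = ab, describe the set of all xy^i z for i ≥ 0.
{xy^i z : i ≥ 0} = {(ab)^(i+1) : i ≥ 0} = {ab, abab, ababab, ...}

With x = ε, y = ab, z = ab: Pumping 'ab' gives strings of alternating a's and b's.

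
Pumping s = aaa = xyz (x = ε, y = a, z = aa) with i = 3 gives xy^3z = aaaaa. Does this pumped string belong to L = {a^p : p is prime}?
Yes

xy³z = ε · aaa · aa = aaaaa.
aaaaa has length 5, which is prime, so it is in L.
(A single pumped string landing in L is not a contradiction by itself; a non-regularity proof needs some i for which xy^i z ∉ L, for every admissible decomposition.)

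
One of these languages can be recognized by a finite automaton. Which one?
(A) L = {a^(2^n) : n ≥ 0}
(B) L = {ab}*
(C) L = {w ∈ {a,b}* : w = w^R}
(B) {ab}*

(B) L = {ab}* is regular.

This can be recognized by a finite automaton (DFA/NFA).
Regular expressions like {ab}* define regular languages.

The other choices are not regular:
- {w ∈ {a,b}* : w = w^R}: After pumping, the string is no longer symmetric
- {a^(2^n) : n ≥ 0}: After pumping, length is no longer a power of 2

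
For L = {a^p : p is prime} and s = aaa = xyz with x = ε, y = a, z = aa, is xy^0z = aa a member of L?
Yes

xy⁰z = ε · ε · aa = aa.
aa has length 2, which is prime, so it is in L.
(A single pumped string landing in L is not a contradiction by itself; a non-regularity proof needs some i for which xy^i z ∉ L, for every admissible decomposition.)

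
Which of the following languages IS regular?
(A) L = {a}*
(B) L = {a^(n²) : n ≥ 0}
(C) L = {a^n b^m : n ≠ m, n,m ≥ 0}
(A) {a}*

(A) L = {a}* is regular.

This can be recognized by a finite automaton (DFA/NFA).
Regular expressions like {a}* define regular languages.

The other choices are not regular:
- {a^n b^m : n ≠ m, n,m ≥ 0}: After pumping a's, we can make n = m
- {a^(n²) : n ≥ 0}: After pumping, length is no longer a perfect square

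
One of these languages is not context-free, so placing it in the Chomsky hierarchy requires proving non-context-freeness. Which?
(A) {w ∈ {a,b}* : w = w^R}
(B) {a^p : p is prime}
(B) {a^p : p is prime}

(B) {a^p : p is prime} requires the CFL pumping lemma.

- {w ∈ {a,b}* : w = w^R} is context-free (but not regular)
  • Can be shown non-regular with the regular pumping lemma
  • After pumping, the string is no longer symmetric

- {a^p : p is prime} is NOT context-free
  • Requires the CFL pumping lemma to prove
  • The CFL pumping lemma also fails because prime gaps are unbounded

The CFL pumping lemma is "stronger" in that it can prove non-membership
in the larger class of context-free languages.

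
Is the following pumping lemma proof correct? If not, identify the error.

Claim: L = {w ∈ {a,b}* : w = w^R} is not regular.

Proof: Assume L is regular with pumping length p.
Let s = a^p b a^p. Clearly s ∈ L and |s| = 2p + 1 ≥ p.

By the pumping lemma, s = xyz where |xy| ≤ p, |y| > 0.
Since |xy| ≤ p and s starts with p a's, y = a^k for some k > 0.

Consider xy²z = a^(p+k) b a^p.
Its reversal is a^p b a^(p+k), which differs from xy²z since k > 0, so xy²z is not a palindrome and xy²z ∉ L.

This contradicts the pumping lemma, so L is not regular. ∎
The proof is correct.

This proof is valid because:
1. s = a^p b a^p is in L and is chosen in terms of p, so |s| ≥ p holds for every p
2. The decomposition analysis is correct: |xy| ≤ p forces y to lie inside the leading a's
3. The contradiction is valid: a^(p+k) b a^p has more a's before the b than after it, so it is not a palindrome
4. The conclusion follows logically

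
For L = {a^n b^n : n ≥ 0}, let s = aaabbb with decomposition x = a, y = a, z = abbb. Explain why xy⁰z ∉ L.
xy⁰z = aabbb ∉ L

Pumping with i = 0 replaces y = a by y⁰ = ε:
- Original: s = xyz = aaabbb; aaabbb = a^3 b^3 has equal counts (3 = 3), so it is in L
- Pumped: xy⁰z = a · ε · abbb = aabbb
- aabbb has 2 a's and 3 b's; 2 ≠ 3, so it is not in L

The pumping lemma would require xy⁰z ∈ L, so this decomposition yields a contradiction.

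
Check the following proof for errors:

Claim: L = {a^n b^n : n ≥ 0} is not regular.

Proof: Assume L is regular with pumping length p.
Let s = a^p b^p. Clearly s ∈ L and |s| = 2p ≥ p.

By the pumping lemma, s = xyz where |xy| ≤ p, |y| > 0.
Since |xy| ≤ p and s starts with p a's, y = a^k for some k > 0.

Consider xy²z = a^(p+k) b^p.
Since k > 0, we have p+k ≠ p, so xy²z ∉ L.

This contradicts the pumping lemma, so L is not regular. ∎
The proof is correct.

This proof is valid because:
1. The string s = a^p b^p is correctly in L
2. The decomposition analysis is correct: y must consist only of a's
3. The contradiction is valid: pumping increases a's but not b's
4. The conclusion follows logically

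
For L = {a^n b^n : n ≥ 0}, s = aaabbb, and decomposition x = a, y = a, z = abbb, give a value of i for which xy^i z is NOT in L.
i = 0

xy⁰z = a · ε · abbb = aabbb; aabbb has 2 a's and 3 b's; 2 ≠ 3, so it is not in L.
(Other choices also work, e.g. i = 2, 3; only i = 1 is guaranteed to stay in L since xy¹z = s.)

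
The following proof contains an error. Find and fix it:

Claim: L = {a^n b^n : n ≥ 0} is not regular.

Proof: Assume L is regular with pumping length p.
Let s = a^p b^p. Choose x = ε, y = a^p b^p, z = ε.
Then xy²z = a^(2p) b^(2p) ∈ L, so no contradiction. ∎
Error: The decomposition violates |xy| ≤ p. With y = a^p b^p, |xy| = |y| = 2p > p. (The proof also miscomputes xy²z, which would be a^p b^p a^p b^p rather than a^(2p) b^(2p), and it wrongly treats one harmless decomposition as settling the matter — the prover does not get to choose the decomposition.)

Correction: The pumping lemma requires |xy| ≤ p, and the argument must handle every decomposition satisfying |xy| ≤ p, |y| ≥ 1. Since s starts with p a's, any such y consists only of a's, say y = a^k with k ≥ 1. Then xy²z = a^(p+k) b^p has unequal numbers of a's and b's, so xy²z ∉ L — the required contradiction.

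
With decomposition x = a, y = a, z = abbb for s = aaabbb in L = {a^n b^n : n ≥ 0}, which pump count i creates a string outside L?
i = 0

xy⁰z = a · ε · abbb = aabbb; aabbb has 2 a's and 3 b's; 2 ≠ 3, so it is not in L.
(Other choices also work, e.g. i = 2, 3; only i = 1 is guaranteed to stay in L since xy¹z = s.)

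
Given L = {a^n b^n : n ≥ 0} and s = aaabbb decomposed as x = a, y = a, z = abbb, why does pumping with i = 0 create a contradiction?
xy⁰z = aabbb ∉ L

Pumping with i = 0 replaces y = a by y⁰ = ε:
- Original: s = xyz = aaabbb; aaabbb = a^3 b^3 has equal counts (3 = 3), so it is in L
- Pumped: xy⁰z = a · ε · abbb = aabbb
- aabbb has 2 a's and 3 b's; 2 ≠ 3, so it is not in L

The pumping lemma would require xy⁰z ∈ L, so this decomposition yields a contradiction.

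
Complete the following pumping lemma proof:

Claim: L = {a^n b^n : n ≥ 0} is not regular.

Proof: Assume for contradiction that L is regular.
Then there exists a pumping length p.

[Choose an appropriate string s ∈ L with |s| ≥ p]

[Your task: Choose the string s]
s = a^p b^p

This string is in L (has equal a's and b's) and has length 2p ≥ p.
Any decomposition xyz with |xy| ≤ p means y consists only of a's,
so pumping will unbalance the counts.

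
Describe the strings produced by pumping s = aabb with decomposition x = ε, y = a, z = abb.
{xy^i z : i ≥ 0} = {a^(i+1) b^2 : i ≥ 0} = {abb, aabb, aaabb, ...}

With x = ε, y = a, z = abb: Starting with aabb and pumping the first 'a' (z = abb keeps the second 'a'), we get strings with i+1 a's followed by 2 b's for i = 0, 1, 2, ...; note bb is not produced because z always contributes one a.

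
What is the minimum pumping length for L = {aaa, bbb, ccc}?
p = 4

For a finite language L, the pumping lemma holds vacuously if p > max|s| for s ∈ L.

The longest string in L = {aaa, bbb, ccc} has length 3.
If p = 4, then no string s ∈ L has |s| ≥ p, so the condition is vacuously true.

The minimum pumping length is p = 4.

Why no smaller p works: for any p ≤ 3, the longest string s ∈ L has |s| = 3 ≥ p, so it would
have to be pumpable; but pumping up (i = 2, 3, ...) produces ever longer strings, which cannot all lie in the
finite language L. So the pumping property fails for every p ≤ 3.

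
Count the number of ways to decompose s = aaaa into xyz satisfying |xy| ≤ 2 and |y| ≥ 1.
3

For s = 'aaaa' with pumping length p = 2:

Constraints: |xy| ≤ 2, |y| > 0

Valid decompositions (|xy| ≤ p, |y| ≥ 1):
  • x='', y='a', z='aaa'
  • x='a', y='a', z='aa'
  • x='', y='aa', z='aa'

Total count: 3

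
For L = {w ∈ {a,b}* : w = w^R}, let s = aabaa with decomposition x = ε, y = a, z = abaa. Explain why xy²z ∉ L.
xy²z = aaabaa ∉ L

Pumping with i = 2 replaces y = a by y² = aa:
- Original: s = xyz = aabaa; aabaa reversed is aabaa, the same string, so it is a palindrome and is in L
- Pumped: xy²z = ε · aa · abaa = aaabaa
- aaabaa reversed is aabaaa ≠ aaabaa, so it is not a palindrome and is not in L

The pumping lemma would require xy²z ∈ L, so this decomposition yields a contradiction.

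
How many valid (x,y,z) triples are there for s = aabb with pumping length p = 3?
6

For s = 'aabb' with pumping length p = 3:

Constraints: |xy| ≤ 3, |y| > 0

Valid decompositions (|xy| ≤ p, |y| ≥ 1):
  • x='', y='a', z='abb'
  • x='a', y='a', z='bb'
  • x='', y='aa', z='bb'
  • x='aa', y='b', z='b'
  • x='a', y='ab', z='b'
  • x='', y='aab', z='b'

Total count: 6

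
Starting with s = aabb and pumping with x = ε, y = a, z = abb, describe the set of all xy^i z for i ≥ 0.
{xy^i z : i ≥ 0} = {a^(i+1) b^2 : i ≥ 0} = {abb, aabb, aaabb, ...}

With x = ε, y = a, z = abb: Starting with aabb and pumping the first 'a' (z = abb keeps the second 'a'), we get strings with i+1 a's followed by 2 b's for i = 0, 1, 2, ...; note bb is not produced because z always contributes one a.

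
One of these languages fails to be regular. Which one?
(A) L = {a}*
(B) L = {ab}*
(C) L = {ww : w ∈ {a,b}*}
(C) {ww : w ∈ {a,b}*}

(C) L = {ww : w ∈ {a,b}*} is NOT regular.

The pumping lemma can be used to prove this:
After pumping, the two halves no longer match

The other languages are regular because they can be recognized by finite automata.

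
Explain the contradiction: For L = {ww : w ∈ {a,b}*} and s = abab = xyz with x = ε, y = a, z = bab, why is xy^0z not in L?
xy⁰z = bab ∉ L

Pumping with i = 0 replaces y = a by y⁰ = ε:
- Original: s = xyz = abab; abab splits into halves ab · ab, which are equal, so it is in L (w = ab)
- Pumped: xy⁰z = ε · ε · bab = bab
- bab has odd length 3, so it cannot be written as ww and is not in L

The pumping lemma would require xy⁰z ∈ L, so this decomposition yields a contradiction.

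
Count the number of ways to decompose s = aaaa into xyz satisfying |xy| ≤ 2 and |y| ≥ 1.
3

For s = 'aaaa' with pumping length p = 2:

Constraints: |xy| ≤ 2, |y| > 0

Valid decompositions (|xy| ≤ p, |y| ≥ 1):
  • x='', y='a', z='aaa'
  • x='a', y='a', z='aa'
  • x='', y='aa', z='aa'

Total count: 3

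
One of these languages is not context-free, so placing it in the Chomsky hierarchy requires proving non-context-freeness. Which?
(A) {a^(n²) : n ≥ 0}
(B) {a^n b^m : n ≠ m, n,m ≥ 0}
(A) {a^(n²) : n ≥ 0}

(A) {a^(n²) : n ≥ 0} requires the CFL pumping lemma.

- {a^n b^m : n ≠ m, n,m ≥ 0} is context-free (but not regular)
  • Can be shown non-regular with the regular pumping lemma
  • After pumping a's, we can make n = m

- {a^(n²) : n ≥ 0} is NOT context-free
  • Requires the CFL pumping lemma to prove
  • Gaps between squares grow unboundedly

The CFL pumping lemma is "stronger" in that it can prove non-membership
in the larger class of context-free languages.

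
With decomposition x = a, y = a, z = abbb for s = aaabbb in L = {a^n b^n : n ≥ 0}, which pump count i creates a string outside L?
i = 0

xy⁰z = a · ε · abbb = aabbb; aabbb has 2 a's and 3 b's; 2 ≠ 3, so it is not in L.
(Other choices also work, e.g. i = 2, 3; only i = 1 is guaranteed to stay in L since xy¹z = s.)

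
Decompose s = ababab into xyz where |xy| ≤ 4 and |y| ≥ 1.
x = '', y = 'abab', z = 'ab'

For s = ababab and p = 4, one valid decomposition is:
- x = '' (length 0)
- y = 'abab' (length 4)
- z = 'ab' (length 2)

Verification:
- xyz = '' + 'abab' + 'ab' = ababab ✓
- |xy| = 4 ≤ 4 ✓
- |y| = 4 > 0 ✓

All pumping lemma constraints are satisfied.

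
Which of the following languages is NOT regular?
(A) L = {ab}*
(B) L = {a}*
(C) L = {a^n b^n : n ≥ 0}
(C) {a^n b^n : n ≥ 0}

(C) L = {a^n b^n : n ≥ 0} is NOT regular.

The pumping lemma can be used to prove this:
After pumping, the number of a's and b's become unequal

The other languages are regular because they can be recognized by finite automata.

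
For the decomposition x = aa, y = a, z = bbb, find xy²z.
aaaabbb

Given x = 'aa', y = 'a', z = 'bbb' and i = 2:

xy^2z = x + y·y·...·y (2 times) + z
       = 'aa' + 'a'^2 + 'bbb'
       = 'aa' + 'aa' + 'bbb'
       = 'aaaabbb'

The pumped string is 'aaaabbb' with length 7.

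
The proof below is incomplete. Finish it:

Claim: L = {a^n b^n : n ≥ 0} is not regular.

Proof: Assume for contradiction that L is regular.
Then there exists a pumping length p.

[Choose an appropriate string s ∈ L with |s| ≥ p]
s = a^p b^p

This string is in L (has equal a's and b's) and has length 2p ≥ p.
Any decomposition xyz with |xy| ≤ p means y consists only of a's,
so pumping will unbalance the counts.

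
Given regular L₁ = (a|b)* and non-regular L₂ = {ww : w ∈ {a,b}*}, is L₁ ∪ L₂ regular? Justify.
Yes — L₁ ∪ L₂ is regular.

{ww} ⊆ (a|b)*, so L₁ ∪ L₂ = (a|b)*, which is regular.

Note that the bare facts "L₁ regular, L₂ non-regular" do not settle the question by themselves: the closure of regular languages under ∪, ∩, complement and difference applies only when BOTH operands are regular. With a non-regular operand the result can come out regular or non-regular depending on the specific languages, so one has to work out L₁ ∪ L₂ for this particular pair, as above.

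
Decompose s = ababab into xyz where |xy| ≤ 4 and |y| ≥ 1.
x = '', y = 'ab', z = 'abab'

For s = ababab and p = 4, one valid decomposition is:
- x = '' (length 0)
- y = 'ab' (length 2)
- z = 'abab' (length 4)

Verification:
- xyz = '' + 'ab' + 'abab' = ababab ✓
- |xy| = 2 ≤ 4 ✓
- |y| = 2 > 0 ✓

All pumping lemma constraints are satisfied.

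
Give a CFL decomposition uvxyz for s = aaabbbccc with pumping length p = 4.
u='aa', v='a', x='bb', y='b', z='ccc'

For s = aaabbbccc with pumping length p = 4:

One valid decomposition:
- u = 'aa'
- v = 'a'
- x = 'bb'
- y = 'b'
- z = 'ccc'

Verification:
- uvxyz = 'aa' + 'a' + 'bb' + 'b' + 'ccc' = aaabbbccc ✓
- |vxy| = |'abbb'| = 4 ≤ 4 ✓
- |vy| = |'ab'| = 2 > 0 ✓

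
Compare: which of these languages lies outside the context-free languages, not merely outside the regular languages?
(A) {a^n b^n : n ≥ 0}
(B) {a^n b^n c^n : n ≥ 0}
(B) {a^n b^n c^n : n ≥ 0}

(B) {a^n b^n c^n : n ≥ 0} requires the CFL pumping lemma.

- {a^n b^n : n ≥ 0} is context-free (but not regular)
  • Can be shown non-regular with the regular pumping lemma
  • After pumping, the number of a's and b's become unequal

- {a^n b^n c^n : n ≥ 0} is NOT context-free
  • Requires the CFL pumping lemma to prove
  • Cannot maintain three equal counts simultaneously

The CFL pumping lemma is "stronger" in that it can prove non-membership
in the larger class of context-free languages.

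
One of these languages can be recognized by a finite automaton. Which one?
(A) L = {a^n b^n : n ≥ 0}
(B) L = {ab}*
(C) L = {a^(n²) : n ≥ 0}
(B) {ab}*

(B) L = {ab}* is regular.

This can be recognized by a finite automaton (DFA/NFA).
Regular expressions like {ab}* define regular languages.

The other choices are not regular:
- {a^(n²) : n ≥ 0}: After pumping, length is no longer a perfect square
- {a^n b^n : n ≥ 0}: After pumping, the number of a's and b's become unequal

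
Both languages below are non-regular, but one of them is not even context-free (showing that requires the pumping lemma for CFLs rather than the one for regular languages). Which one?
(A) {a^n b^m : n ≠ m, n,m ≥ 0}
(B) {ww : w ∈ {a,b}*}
(B) {ww : w ∈ {a,b}*}

(B) {ww : w ∈ {a,b}*} requires the CFL pumping lemma.

- {a^n b^m : n ≠ m, n,m ≥ 0} is context-free (but not regular)
  • Can be shown non-regular with the regular pumping lemma
  • After pumping a's, we can make n = m

- {ww : w ∈ {a,b}*} is NOT context-free
  • Requires the CFL pumping lemma to prove
  • Even a PDA cannot compare two arbitrary halves symbol by symbol; CFL pumping on a^p b^p a^p b^p fails

The CFL pumping lemma is "stronger" in that it can prove non-membership
in the larger class of context-free languages.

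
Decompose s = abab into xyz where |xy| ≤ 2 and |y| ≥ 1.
x = '', y = 'a', z = 'bab'

For s = abab and p = 2, one valid decomposition is:
- x = '' (length 0)
- y = 'a' (length 1)
- z = 'bab' (length 3)

Verification:
- xyz = '' + 'a' + 'bab' = abab ✓
- |xy| = 1 ≤ 2 ✓
- |y| = 1 > 0 ✓

All pumping lemma constraints are satisfied.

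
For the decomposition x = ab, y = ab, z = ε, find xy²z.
ababab

Given x = 'ab', y = 'ab', z = '' and i = 2:

xy^2z = x + y·y·...·y (2 times) + z
       = 'ab' + 'ab'^2 + ''
       = 'ab' + 'abab' + ''
       = 'ababab'

The pumped string is 'ababab' with length 6.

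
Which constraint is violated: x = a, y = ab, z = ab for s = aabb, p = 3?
Violated: xyz = s

The decomposition x = a, y = ab, z = ab for s = aabb with p = 3
violates the constraint: xyz = s

xyz = 'a' + 'ab' + 'ab' = 'aabab' ≠ 'aabb' = s. The decomposition doesn't reconstruct s.

Pumping lemma constraints:
1. xyz = s (decomposition is valid)
2. |xy| ≤ p
3. |y| > 0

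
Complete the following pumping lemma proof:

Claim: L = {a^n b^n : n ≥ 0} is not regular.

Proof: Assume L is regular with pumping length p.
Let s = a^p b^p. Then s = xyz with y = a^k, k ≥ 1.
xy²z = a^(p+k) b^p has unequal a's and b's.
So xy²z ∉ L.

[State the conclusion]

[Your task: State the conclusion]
This contradicts the pumping lemma for regular languages,
which guarantees xy^i z ∈ L for all i ≥ 0.

Since our assumption that L is regular leads to a contradiction,
we conclude that L = {a^n b^n : n ≥ 0} is NOT regular. ∎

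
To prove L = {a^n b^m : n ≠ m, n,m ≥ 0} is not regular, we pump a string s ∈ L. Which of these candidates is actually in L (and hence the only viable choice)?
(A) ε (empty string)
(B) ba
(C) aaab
(C) aaab

The pumping lemma is applied to a string s that lies in L, so first check membership of each option:
- (A) ε = a^0 b^0 has n = m = 0, so it is not in L ✗
- (B) ba has an a after a b, so it is not of the form a^n b^m and is not in L ✗
- (C) aaab = a^3 b^1 with 3 ≠ 1, so it is in L ✓

Only (C) aaab is in L, so it is the only candidate that could play the role of s.
(In a complete proof one picks s in terms of the pumping length p so that |s| ≥ p is guaranteed; a fixed string like aaab illustrates the shape of such an s.)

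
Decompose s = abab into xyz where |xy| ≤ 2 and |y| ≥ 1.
x = 'a', y = 'b', z = 'ab'

For s = abab and p = 2, one valid decomposition is:
- x = 'a' (length 1)
- y = 'b' (length 1)
- z = 'ab' (length 2)

Verification:
- xyz = 'a' + 'b' + 'ab' = abab ✓
- |xy| = 2 ≤ 2 ✓
- |y| = 1 > 0 ✓

All pumping lemma constraints are satisfied.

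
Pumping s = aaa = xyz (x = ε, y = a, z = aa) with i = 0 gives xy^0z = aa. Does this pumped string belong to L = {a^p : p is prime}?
Yes

xy⁰z = ε · ε · aa = aa.
aa has length 2, which is prime, so it is in L.
(A single pumped string landing in L is not a contradiction by itself; a non-regularity proof needs some i for which xy^i z ∉ L, for every admissible decomposition.)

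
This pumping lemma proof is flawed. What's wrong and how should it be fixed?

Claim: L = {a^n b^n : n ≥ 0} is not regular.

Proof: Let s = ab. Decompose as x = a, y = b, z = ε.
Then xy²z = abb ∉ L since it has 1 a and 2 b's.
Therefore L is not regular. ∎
Error: The string s = ab might be shorter than the pumping length p.

Correction: Choose s = a^p b^p to ensure |s| ≥ p. Also, the decomposition is wrong: with |xy| ≤ p, y cannot include b's when s starts with p a's.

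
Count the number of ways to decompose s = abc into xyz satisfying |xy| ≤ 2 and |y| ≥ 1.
3

For s = 'abc' with pumping length p = 2:

Constraints: |xy| ≤ 2, |y| > 0

Valid decompositions (|xy| ≤ p, |y| ≥ 1):
  • x='', y='a', z='bc'
  • x='a', y='b', z='c'
  • x='', y='ab', z='c'

Total count: 3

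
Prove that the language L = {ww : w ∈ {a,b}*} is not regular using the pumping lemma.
Assume for contradiction that L is regular, and let p ≥ 1 be the pumping length given by the pumping lemma.
Choose s = a^p b a^p b. Then s ∈ L (take w = a^p b) and |s| = 2p + 2 ≥ p.
By the pumping lemma, s = xyz for some x, y, z with |xy| ≤ p, |y| ≥ 1, and xy^i z ∈ L for every i ≥ 0.
Since |xy| ≤ p and the first p symbols of s are all a's, y = a^k for some k with 1 ≤ k ≤ p.

Take i = 2: t = xy²z = a^(p + k) b a^p b.
Suppose t = uu for some string u. The string t contains exactly two b's and ends in b, so u contains exactly one b and ends in b; hence u = a^j b for some j, and uu = a^j b a^j b. Comparing with t = a^(p + k) b a^p b forces j = p + k (first block) and j = p (second block), which is impossible since k ≥ 1. So t ∉ L.

This contradicts the pumping lemma, which requires xy^i z ∈ L for all i ≥ 0.
Hence L = {ww : w ∈ {a,b}*} is not regular. ∎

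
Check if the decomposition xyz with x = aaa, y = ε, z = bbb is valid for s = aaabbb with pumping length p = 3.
Violated: |y| > 0

The decomposition x = aaa, y = ε, z = bbb for s = aaabbb with p = 3
violates the constraint: |y| > 0

|y| = 0, but the pumping lemma requires |y| > 0 (y must be non-empty).

Pumping lemma constraints:
1. xyz = s (decomposition is valid)
2. |xy| ≤ p
3. |y| > 0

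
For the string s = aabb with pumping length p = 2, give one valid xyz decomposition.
x = 'a', y = 'a', z = 'bb'

For s = aabb and p = 2, one valid decomposition is:
- x = 'a' (length 1)
- y = 'a' (length 1)
- z = 'bb' (length 2)

Verification:
- xyz = 'a' + 'a' + 'bb' = aabb ✓
- |xy| = 2 ≤ 2 ✓
- |y| = 1 > 0 ✓

All pumping lemma constraints are satisfied.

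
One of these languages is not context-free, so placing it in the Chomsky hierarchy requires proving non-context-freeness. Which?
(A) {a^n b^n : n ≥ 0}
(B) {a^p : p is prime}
(B) {a^p : p is prime}

(B) {a^p : p is prime} requires the CFL pumping lemma.

- {a^n b^n : n ≥ 0} is context-free (but not regular)
  • Can be shown non-regular with the regular pumping lemma
  • After pumping, the number of a's and b's become unequal

- {a^p : p is prime} is NOT context-free
  • Requires the CFL pumping lemma to prove
  • The CFL pumping lemma also fails because prime gaps are unbounded

The CFL pumping lemma is "stronger" in that it can prove non-membership
in the larger class of context-free languages.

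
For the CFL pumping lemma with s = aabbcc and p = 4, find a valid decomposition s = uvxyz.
u='a', v='a', x='bb', y='c', z='c'

For s = aabbcc with pumping length p = 4:

One valid decomposition:
- u = 'a'
- v = 'a'
- x = 'bb'
- y = 'c'
- z = 'c'

Verification:
- uvxyz = 'a' + 'a' + 'bb' + 'c' + 'c' = aabbcc ✓
- |vxy| = |'abbc'| = 4 ≤ 4 ✓
- |vy| = |'ac'| = 2 > 0 ✓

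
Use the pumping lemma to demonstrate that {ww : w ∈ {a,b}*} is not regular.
Assume for contradiction that L is regular, and let p ≥ 1 be the pumping length given by the pumping lemma.
Choose s = a^p b a^p b. Then s ∈ L (take w = a^p b) and |s| = 2p + 2 ≥ p.
By the pumping lemma, s = xyz for some x, y, z with |xy| ≤ p, |y| ≥ 1, and xy^i z ∈ L for every i ≥ 0.
Since |xy| ≤ p and the first p symbols of s are all a's, y = a^k for some k with 1 ≤ k ≤ p.

Take i = 2: t = xy²z = a^(p + k) b a^p b.
Suppose t = uu for some string u. The string t contains exactly two b's and ends in b, so u contains exactly one b and ends in b; hence u = a^j b for some j, and uu = a^j b a^j b. Comparing with t = a^(p + k) b a^p b forces j = p + k (first block) and j = p (second block), which is impossible since k ≥ 1. So t ∉ L.

This contradicts the pumping lemma, which requires xy^i z ∈ L for all i ≥ 0.
Hence L = {ww : w ∈ {a,b}*} is not regular. ∎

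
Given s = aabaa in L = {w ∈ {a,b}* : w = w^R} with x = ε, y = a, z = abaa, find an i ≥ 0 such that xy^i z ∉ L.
i = 2

xy²z = ε · aa · abaa = aaabaa; aaabaa reversed is aabaaa ≠ aaabaa, so it is not a palindrome and is not in L.
(Other choices also work, e.g. i = 0, 3; only i = 1 is guaranteed to stay in L since xy¹z = s.)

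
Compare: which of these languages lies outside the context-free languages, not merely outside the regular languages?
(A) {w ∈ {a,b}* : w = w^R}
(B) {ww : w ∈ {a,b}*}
(B) {ww : w ∈ {a,b}*}

(B) {ww : w ∈ {a,b}*} requires the CFL pumping lemma.

- {w ∈ {a,b}* : w = w^R} is context-free (but not regular)
  • Can be shown non-regular with the regular pumping lemma
  • After pumping, the string is no longer symmetric

- {ww : w ∈ {a,b}*} is NOT context-free
  • Requires the CFL pumping lemma to prove
  • Even a PDA cannot compare two arbitrary halves symbol by symbol; CFL pumping on a^p b^p a^p b^p fails

The CFL pumping lemma is "stronger" in that it can prove non-membership
in the larger class of context-free languages.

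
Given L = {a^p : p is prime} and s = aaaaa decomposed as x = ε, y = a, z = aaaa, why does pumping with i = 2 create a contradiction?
xy²z = aaaaaa ∉ L

Pumping with i = 2 replaces y = a by y² = aa:
- Original: s = xyz = aaaaa; aaaaa has length 5, which is prime, so it is in L
- Pumped: xy²z = ε · aa · aaaa = aaaaaa
- aaaaaa has length 6 = 2 × 3, which is not prime, so it is not in L

The pumping lemma would require xy²z ∈ L, so this decomposition yields a contradiction.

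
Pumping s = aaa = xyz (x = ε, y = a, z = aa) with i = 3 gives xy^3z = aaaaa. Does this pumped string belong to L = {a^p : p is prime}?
Yes

xy³z = ε · aaa · aa = aaaaa.
aaaaa has length 5, which is prime, so it is in L.
(A single pumped string landing in L is not a contradiction by itself; a non-regularity proof needs some i for which xy^i z ∉ L, for every admissible decomposition.)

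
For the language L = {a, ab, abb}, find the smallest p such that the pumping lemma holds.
p = 4

For a finite language L, the pumping lemma holds vacuously if p > max|s| for s ∈ L.

The longest string in L = {a, ab, abb} has length 3.
If p = 4, then no string s ∈ L has |s| ≥ p, so the condition is vacuously true.

The minimum pumping length is p = 4.

Why no smaller p works: for any p ≤ 3, the longest string s ∈ L has |s| = 3 ≥ p, so it would
have to be pumpable; but pumping up (i = 2, 3, ...) produces ever longer strings, which cannot all lie in the
finite language L. So the pumping property fails for every p ≤ 3.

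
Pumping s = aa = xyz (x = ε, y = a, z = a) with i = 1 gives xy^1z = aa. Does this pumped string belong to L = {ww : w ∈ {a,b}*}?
Yes

xy¹z = ε · a · a = aa.
aa splits into halves a · a, which are equal, so it is in L (w = a).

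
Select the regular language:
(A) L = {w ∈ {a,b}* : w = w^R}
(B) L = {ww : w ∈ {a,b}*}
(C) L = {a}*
(C) {a}*

(C) L = {a}* is regular.

This can be recognized by a finite automaton (DFA/NFA).
Regular expressions like {a}* define regular languages.

The other choices are not regular:
- {w ∈ {a,b}* : w = w^R}: After pumping, the string is no longer symmetric
- {ww : w ∈ {a,b}*}: After pumping, the two halves no longer match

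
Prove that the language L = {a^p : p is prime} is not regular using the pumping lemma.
Assume for contradiction that L is regular, and let p ≥ 1 be the pumping length given by the pumping lemma.
Choose a prime q with q ≥ p (one exists because there are infinitely many primes) and let s = a^q. Then s ∈ L and |s| = q ≥ p.
By the pumping lemma, s = xyz for some x, y, z with |xy| ≤ p, |y| ≥ 1, and xy^i z ∈ L for every i ≥ 0.
Here y = a^k for some k with 1 ≤ k ≤ p, and xy^i z = a^(q + (i − 1)k) for every i ≥ 0.

Take i = q + 1: |xy^(q+1) z| = q + qk = q(k + 1).
Both factors satisfy q ≥ 2 and k + 1 ≥ 2, so q(k + 1) is composite, and xy^(q+1) z ∉ L.

This contradicts the pumping lemma, which requires xy^i z ∈ L for all i ≥ 0.
Hence L = {a^p : p is prime} is not regular. ∎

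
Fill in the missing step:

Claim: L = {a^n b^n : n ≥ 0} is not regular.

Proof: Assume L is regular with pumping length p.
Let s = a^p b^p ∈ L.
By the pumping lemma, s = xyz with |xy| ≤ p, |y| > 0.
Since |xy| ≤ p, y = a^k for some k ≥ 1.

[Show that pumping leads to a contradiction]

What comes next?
Consider xy²z = a^(p+k) b^p.

Since k ≥ 1, we have p + k > p.
So xy²z has more a's than b's: (p+k) a's vs p b's.
This means xy²z ∉ L because a^n b^n requires equal counts.

This contradicts the pumping lemma which states xy²z ∈ L.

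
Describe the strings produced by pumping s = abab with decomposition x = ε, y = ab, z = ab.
{xy^i z : i ≥ 0} = {(ab)^(i+1) : i ≥ 0} = {ab, abab, ababab, ...}

With x = ε, y = ab, z = ab: Pumping 'ab' gives strings of alternating a's and b's.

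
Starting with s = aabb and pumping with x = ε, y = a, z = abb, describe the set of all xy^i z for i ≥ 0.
{xy^i z : i ≥ 0} = {a^(i+1) b^2 : i ≥ 0} = {abb, aabb, aaabb, ...}

With x = ε, y = a, z = abb: Starting with aabb and pumping the first 'a' (z = abb keeps the second 'a'), we get strings with i+1 a's followed by 2 b's for i = 0, 1, 2, ...; note bb is not produced because z always contributes one a.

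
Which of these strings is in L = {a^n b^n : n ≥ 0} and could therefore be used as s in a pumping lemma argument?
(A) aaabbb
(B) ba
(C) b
(A) aaabbb

The pumping lemma is applied to a string s that lies in L, so first check membership of each option:
- (A) aaabbb = a^3 b^3 has equal counts (3 = 3), so it is in L ✓
- (B) ba has an a after a b, so it is not of the form a^n b^n and is not in L ✗
- (C) b has 0 a's and 1 b's; 0 ≠ 1, so it is not in L ✗

Only (A) aaabbb is in L, so it is the only candidate that could play the role of s.
(In a complete proof one picks s in terms of the pumping length p so that |s| ≥ p is guaranteed; a fixed string like aaabbb illustrates the shape of such an s.)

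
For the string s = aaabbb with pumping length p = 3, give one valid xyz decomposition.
x = '', y = 'aaa', z = 'bbb'

For s = aaabbb and p = 3, one valid decomposition is:
- x = '' (length 0)
- y = 'aaa' (length 3)
- z = 'bbb' (length 3)

Verification:
- xyz = '' + 'aaa' + 'bbb' = aaabbb ✓
- |xy| = 3 ≤ 3 ✓
- |y| = 3 > 0 ✓

All pumping lemma constraints are satisfied.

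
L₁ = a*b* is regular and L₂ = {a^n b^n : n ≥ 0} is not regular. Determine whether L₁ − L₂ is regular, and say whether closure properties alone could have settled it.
No — L₁ − L₂ is not regular.

a*b* − {a^n b^n} = {a^n b^m : n ≠ m}. If this were regular, then its complement intersected with a*b*, namely {a^n b^n : n ≥ 0}, would be regular too (closure under complement and intersection) — contradiction. So L₁ − L₂ is not regular.

Note that the bare facts "L₁ regular, L₂ non-regular" do not settle the question by themselves: the closure of regular languages under ∪, ∩, complement and difference applies only when BOTH operands are regular. With a non-regular operand the result can come out regular or non-regular depending on the specific languages, so one has to work out L₁ − L₂ for this particular pair, as above.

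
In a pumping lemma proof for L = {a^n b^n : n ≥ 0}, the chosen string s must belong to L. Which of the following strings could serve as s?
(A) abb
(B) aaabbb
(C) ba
(B) aaabbb

The pumping lemma is applied to a string s that lies in L, so first check membership of each option:
- (A) abb has 1 a's and 2 b's; 1 ≠ 2, so it is not in L ✗
- (B) aaabbb = a^3 b^3 has equal counts (3 = 3), so it is in L ✓
- (C) ba has an a after a b, so it is not of the form a^n b^n and is not in L ✗

Only (B) aaabbb is in L, so it is the only candidate that could play the role of s.
(In a complete proof one picks s in terms of the pumping length p so that |s| ≥ p is guaranteed; a fixed string like aaabbb illustrates the shape of such an s.)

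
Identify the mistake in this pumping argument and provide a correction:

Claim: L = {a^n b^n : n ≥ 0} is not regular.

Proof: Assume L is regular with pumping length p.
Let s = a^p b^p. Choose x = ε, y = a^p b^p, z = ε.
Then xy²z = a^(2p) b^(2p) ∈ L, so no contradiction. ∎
Error: The decomposition violates |xy| ≤ p. With y = a^p b^p, |xy| = |y| = 2p > p. (The proof also miscomputes xy²z, which would be a^p b^p a^p b^p rather than a^(2p) b^(2p), and it wrongly treats one harmless decomposition as settling the matter — the prover does not get to choose the decomposition.)

Correction: The pumping lemma requires |xy| ≤ p, and the argument must handle every decomposition satisfying |xy| ≤ p, |y| ≥ 1. Since s starts with p a's, any such y consists only of a's, say y = a^k with k ≥ 1. Then xy²z = a^(p+k) b^p has unequal numbers of a's and b's, so xy²z ∉ L — the required contradiction.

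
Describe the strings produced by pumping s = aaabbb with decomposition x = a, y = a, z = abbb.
{xy^i z : i ≥ 0} = {a^(2+i) b^3 : i ≥ 0} = {aabbb, aaabbb, aaaabbb, ...}

With x = a, y = a, z = abbb: Starting with aaabbb and pumping the second 'a', we get strings with 2+i a's followed by 3 b's for i = 0, 1, 2, ...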